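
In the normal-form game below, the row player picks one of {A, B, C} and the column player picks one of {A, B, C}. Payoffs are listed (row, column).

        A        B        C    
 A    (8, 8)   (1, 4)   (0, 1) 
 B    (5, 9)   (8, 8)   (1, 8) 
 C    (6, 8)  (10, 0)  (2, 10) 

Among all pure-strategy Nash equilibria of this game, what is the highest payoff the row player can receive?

8

Both A is a pure NE (the row player: 8 ≥ 6; the column player: 8 ≥ 4). The row player gets 8.
Both C is a pure NE (the row player: 2 ≥ 1; the column player: 10 ≥ 8). The row player gets 2.
Every other cell has a profitable deviation for at least one player. Highest of {8, 2} is 8.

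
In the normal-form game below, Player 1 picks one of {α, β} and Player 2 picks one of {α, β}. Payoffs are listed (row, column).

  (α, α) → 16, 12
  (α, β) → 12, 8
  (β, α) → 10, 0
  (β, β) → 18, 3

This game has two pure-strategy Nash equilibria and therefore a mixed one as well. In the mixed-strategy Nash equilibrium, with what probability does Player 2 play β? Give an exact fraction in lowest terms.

Player 2's mix q on α must make Player 1 indifferent between α and β.
Player 1's payoff from α: 16q + 12(1−q). From β: 10q + 18(1−q).
Set equal: 6q = 6(1−q) → q = 6/12 = 1/2.
Probability on β is 1 − 1/2 = 1/2.

1/2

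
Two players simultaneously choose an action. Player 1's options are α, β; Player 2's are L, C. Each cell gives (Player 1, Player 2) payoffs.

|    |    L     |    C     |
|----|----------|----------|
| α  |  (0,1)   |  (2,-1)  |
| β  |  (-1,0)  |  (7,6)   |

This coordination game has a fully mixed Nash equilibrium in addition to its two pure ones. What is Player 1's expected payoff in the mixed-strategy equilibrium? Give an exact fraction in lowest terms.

1/3

Player 2 mixes with probability q on L, chosen so Player 1 is indifferent: 0q + 2(1−q) = (-1)q + 7(1−q) gives q = 5/6.
Player 1's expected payoff (from either row, since indifferent) is 0·5/6 + 2·1/6 = 1/3.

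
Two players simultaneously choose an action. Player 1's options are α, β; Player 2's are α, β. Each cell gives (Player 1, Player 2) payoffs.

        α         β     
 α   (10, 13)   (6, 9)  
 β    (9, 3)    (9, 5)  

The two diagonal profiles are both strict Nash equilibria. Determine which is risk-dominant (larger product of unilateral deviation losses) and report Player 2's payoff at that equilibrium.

At both α: Player 1 loses 10 − 9 = 1 by deviating; Player 2 loses 13 − 9 = 4. Product = 1·4 = 4.
At both β: Player 1 loses 9 − 6 = 3 by deviating; Player 2 loses 5 − 3 = 2. Product = 3·2 = 6.
6 > 4, so both β is risk-dominant. Player 2's payoff there is 5.

5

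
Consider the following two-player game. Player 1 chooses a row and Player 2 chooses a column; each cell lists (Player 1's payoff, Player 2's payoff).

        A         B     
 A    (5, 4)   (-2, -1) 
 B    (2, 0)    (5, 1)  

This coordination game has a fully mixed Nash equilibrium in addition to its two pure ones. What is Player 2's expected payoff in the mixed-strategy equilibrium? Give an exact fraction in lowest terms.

2/3

Player 1 mixes with probability p on A, chosen so Player 2 is indifferent: 4p + 0(1−p) = (-1)p + 1(1−p) gives p = 1/6.
Player 2's expected payoff is 4·1/6 + 0·5/6 = 2/3.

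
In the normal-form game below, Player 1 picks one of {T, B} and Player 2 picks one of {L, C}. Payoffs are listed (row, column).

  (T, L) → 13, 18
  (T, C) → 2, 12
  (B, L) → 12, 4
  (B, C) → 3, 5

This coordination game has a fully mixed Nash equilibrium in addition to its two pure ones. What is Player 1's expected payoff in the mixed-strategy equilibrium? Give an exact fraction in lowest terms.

Player 2 mixes with probability q on L, chosen so Player 1 is indifferent: 13q + 2(1−q) = 12q + 3(1−q) gives q = 1/2.
Player 1's expected payoff (from either row, since indifferent) is 13·1/2 + 2·1/2 = 15/2.

15/2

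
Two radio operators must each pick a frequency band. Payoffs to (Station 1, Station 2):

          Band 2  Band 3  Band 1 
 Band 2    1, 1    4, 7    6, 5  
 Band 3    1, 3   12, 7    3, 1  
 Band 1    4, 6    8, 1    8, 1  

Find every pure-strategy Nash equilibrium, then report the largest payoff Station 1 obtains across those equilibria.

Both Band 3 is a pure NE (Station 1: 12 ≥ 8; Station 2: 7 ≥ 3). Station 1 gets 12.
(Band 1, Band 2) is a pure NE (Station 1: 4 ≥ 1; Station 2: 6 ≥ 1). Station 1 gets 4.
Every other cell has a profitable deviation for at least one player. Highest of {12, 4} is 12.

12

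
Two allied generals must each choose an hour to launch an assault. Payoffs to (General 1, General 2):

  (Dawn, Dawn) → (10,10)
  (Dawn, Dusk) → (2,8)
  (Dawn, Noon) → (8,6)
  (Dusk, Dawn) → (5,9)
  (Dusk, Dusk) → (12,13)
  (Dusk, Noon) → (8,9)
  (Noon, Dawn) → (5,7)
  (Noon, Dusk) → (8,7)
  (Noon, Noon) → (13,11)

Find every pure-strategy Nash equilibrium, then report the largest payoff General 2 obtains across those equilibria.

13

Both Dawn is a pure NE (General 1: 10 ≥ 5; General 2: 10 ≥ 8). General 2 gets 10.
Both Dusk is a pure NE (General 1: 12 ≥ 8; General 2: 13 ≥ 9). General 2 gets 13.
Both Noon is a pure NE (General 1: 13 ≥ 8; General 2: 11 ≥ 7). General 2 gets 11.
Every other cell has a profitable deviation for at least one player. Highest of {10, 13, 11} is 13.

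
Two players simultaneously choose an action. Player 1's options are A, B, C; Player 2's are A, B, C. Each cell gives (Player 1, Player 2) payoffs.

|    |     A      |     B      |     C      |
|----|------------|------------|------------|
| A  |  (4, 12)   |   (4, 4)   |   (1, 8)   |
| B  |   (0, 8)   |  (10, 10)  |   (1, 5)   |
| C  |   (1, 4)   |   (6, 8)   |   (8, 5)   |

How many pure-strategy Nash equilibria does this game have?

Both A: Player 1 gets 4 (best alternative 1); Player 2 gets 12 (best alternative 8). Neither deviates — NE.
Both B: Player 1 gets 10 (best alternative 6); Player 2 gets 10 (best alternative 8). Neither deviates — NE.
Both C is not a NE: Player 2 would switch to B (8 > 5).
No other cell survives both best-response checks, so there are 2 pure NE.

2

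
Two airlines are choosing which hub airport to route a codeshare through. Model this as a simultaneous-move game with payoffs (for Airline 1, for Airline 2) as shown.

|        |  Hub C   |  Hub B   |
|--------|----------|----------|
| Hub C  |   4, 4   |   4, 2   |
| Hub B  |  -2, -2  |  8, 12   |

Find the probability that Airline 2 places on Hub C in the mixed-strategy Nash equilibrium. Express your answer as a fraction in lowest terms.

Airline 2's mix q on Hub C must make Airline 1 indifferent between Hub C and Hub B.
Airline 1's payoff from Hub C: 4q + 4(1−q). From Hub B: (-2)q + 8(1−q).
Set equal: 6q = 4(1−q) → q = 4/10 = 2/5.

2/5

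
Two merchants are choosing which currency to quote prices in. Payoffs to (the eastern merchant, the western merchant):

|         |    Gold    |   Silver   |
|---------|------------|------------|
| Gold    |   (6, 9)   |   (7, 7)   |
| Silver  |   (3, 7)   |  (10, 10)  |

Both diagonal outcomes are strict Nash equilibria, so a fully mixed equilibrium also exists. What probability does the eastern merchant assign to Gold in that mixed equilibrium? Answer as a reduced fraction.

The eastern merchant's mix p on Gold must make the western merchant indifferent between Gold and Silver.
The western merchant's payoff from Gold: 9p + 7(1−p). From Silver: 7p + 10(1−p).
Set equal: 2p = 3(1−p) → p = 3/5.

3/5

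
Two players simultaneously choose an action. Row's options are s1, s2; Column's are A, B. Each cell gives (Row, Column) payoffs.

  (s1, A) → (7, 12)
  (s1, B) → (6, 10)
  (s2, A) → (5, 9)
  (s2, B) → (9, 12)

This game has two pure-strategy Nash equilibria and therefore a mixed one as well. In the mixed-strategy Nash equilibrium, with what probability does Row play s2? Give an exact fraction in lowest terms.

2/5

Row's mix p on s1 must make Column indifferent between A and B.
Column's payoff from A: 12p + 9(1−p). From B: 10p + 12(1−p).
Set equal: 2p = 3(1−p) → p = 3/5.
Probability on s2 is 1 − 3/5 = 2/5.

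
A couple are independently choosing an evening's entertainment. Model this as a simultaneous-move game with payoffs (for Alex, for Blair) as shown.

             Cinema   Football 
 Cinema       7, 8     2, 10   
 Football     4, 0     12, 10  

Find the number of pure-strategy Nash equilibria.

Both Football: Alex gets 12 (best alternative 2); Blair gets 10 (best alternative 0). Neither deviates — NE.
Both Cinema is not a NE: Blair would switch to Football (10 > 8).
No other cell survives both best-response checks, so there is 1 pure NE.

1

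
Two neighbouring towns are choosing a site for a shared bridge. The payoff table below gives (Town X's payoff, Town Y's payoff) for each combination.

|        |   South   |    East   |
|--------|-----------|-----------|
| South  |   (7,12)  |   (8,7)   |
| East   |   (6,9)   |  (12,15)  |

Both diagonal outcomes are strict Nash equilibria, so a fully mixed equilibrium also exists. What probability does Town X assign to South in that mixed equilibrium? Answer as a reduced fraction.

6/11

Town X's mix p on South must make Town Y indifferent between South and East.
Town Y's payoff from South: 12p + 9(1−p). From East: 7p + 15(1−p).
Set equal: 5p = 6(1−p) → p = 6/11.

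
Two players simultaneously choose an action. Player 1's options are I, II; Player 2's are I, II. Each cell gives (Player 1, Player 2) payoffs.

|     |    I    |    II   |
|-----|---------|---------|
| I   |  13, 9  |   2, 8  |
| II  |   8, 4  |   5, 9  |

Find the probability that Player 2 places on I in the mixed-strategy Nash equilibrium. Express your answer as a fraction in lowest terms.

3/8

Player 2's mix q on I must make Player 1 indifferent between I and II.
Player 1's payoff from I: 13q + 2(1−q). From II: 8q + 5(1−q).
Set equal: 5q = 3(1−q) → q = 3/8.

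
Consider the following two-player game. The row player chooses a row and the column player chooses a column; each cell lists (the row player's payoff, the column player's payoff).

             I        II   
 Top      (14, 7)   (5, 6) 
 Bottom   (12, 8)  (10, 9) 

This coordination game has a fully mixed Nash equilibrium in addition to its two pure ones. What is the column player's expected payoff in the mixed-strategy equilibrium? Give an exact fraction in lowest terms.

15/2

The row player mixes with probability p on Top, chosen so the column player is indifferent: 7p + 8(1−p) = 6p + 9(1−p) gives p = 1/2.
The column player's expected payoff is 7·1/2 + 8·1/2 = 15/2.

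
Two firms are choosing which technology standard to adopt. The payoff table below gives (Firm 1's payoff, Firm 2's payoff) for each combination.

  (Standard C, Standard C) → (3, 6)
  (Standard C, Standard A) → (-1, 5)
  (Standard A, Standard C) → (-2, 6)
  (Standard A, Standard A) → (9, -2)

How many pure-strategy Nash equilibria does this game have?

Both Standard C: Firm 1 gets 3 (best alternative -2); Firm 2 gets 6 (best alternative 5). Neither deviates — NE.
Both Standard A is not a NE: Firm 2 would switch to Standard C (6 > -2).
No other cell survives both best-response checks, so there is 1 pure NE.

1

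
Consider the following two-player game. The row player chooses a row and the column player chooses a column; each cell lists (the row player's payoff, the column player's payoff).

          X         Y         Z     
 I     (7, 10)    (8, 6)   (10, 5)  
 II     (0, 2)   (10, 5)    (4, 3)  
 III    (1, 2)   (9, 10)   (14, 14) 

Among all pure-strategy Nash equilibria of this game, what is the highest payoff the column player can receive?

(I, X) is a pure NE (the row player: 7 ≥ 1; the column player: 10 ≥ 6). The column player gets 10.
(II, Y) is a pure NE (the row player: 10 ≥ 9; the column player: 5 ≥ 3). The column player gets 5.
(III, Z) is a pure NE (the row player: 14 ≥ 10; the column player: 14 ≥ 10). The column player gets 14.
Every other cell has a profitable deviation for at least one player. Highest of {10, 5, 14} is 14.

14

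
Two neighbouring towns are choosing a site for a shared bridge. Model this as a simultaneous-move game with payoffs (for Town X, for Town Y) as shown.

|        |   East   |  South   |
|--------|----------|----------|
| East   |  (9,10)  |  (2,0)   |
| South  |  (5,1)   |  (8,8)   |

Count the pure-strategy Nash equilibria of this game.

2

Both East: Town X gets 9 (best alternative 5); Town Y gets 10 (best alternative 0). Neither deviates — NE.
Both South: Town X gets 8 (best alternative 2); Town Y gets 8 (best alternative 1). Neither deviates — NE.
(East, South) is not a NE: Town X would switch to South (8 > 2).
No other cell survives both best-response checks, so there are 2 pure NE.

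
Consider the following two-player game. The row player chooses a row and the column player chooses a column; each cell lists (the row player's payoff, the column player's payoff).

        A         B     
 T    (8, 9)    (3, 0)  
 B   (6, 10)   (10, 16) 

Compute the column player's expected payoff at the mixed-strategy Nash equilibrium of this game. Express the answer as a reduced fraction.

48/5

The row player mixes with probability p on T, chosen so the column player is indifferent: 9p + 10(1−p) = 0p + 16(1−p) gives p = 2/5.
The column player's expected payoff is 9·2/5 + 10·3/5 = 48/5.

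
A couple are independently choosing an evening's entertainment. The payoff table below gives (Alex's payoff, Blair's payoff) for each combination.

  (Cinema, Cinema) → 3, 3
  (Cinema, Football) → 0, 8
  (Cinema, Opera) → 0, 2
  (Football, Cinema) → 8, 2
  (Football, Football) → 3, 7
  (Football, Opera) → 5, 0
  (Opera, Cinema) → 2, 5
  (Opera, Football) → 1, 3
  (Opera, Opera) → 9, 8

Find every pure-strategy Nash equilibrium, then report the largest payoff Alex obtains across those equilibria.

Both Football is a pure NE (Alex: 3 ≥ 1; Blair: 7 ≥ 2). Alex gets 3.
Both Opera is a pure NE (Alex: 9 ≥ 5; Blair: 8 ≥ 5). Alex gets 9.
Every other cell has a profitable deviation for at least one player. Highest of {3, 9} is 9.

9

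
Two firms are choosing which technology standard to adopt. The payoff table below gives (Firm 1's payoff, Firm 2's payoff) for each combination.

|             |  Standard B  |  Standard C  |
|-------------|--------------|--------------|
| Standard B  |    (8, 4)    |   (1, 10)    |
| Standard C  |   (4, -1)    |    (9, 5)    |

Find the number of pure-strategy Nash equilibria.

Both Standard C: Firm 1 gets 9 (best alternative 1); Firm 2 gets 5 (best alternative -1). Neither deviates — NE.
Both Standard B is not a NE: Firm 2 would switch to Standard C (10 > 4).
No other cell survives both best-response checks, so there is 1 pure NE.

1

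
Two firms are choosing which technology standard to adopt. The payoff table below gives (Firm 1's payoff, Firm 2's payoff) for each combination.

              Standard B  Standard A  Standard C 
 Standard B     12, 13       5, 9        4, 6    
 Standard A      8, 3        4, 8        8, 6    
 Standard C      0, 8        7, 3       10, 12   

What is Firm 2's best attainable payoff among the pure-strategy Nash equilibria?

13

Both Standard B is a pure NE (Firm 1: 12 ≥ 8; Firm 2: 13 ≥ 9). Firm 2 gets 13.
Both Standard C is a pure NE (Firm 1: 10 ≥ 8; Firm 2: 12 ≥ 8). Firm 2 gets 12.
Every other cell has a profitable deviation for at least one player. Highest of {13, 12} is 13.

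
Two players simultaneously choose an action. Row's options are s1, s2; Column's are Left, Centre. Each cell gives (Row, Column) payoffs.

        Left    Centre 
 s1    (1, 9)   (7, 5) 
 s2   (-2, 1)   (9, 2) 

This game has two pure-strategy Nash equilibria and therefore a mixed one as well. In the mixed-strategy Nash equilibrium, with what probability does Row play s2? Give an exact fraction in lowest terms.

Row's mix p on s1 must make Column indifferent between Left and Centre.
Column's payoff from Left: 9p + 1(1−p). From Centre: 5p + 2(1−p).
Set equal: 4p = 1(1−p) → p = 1/5.
Probability on s2 is 1 − 1/5 = 4/5.

4/5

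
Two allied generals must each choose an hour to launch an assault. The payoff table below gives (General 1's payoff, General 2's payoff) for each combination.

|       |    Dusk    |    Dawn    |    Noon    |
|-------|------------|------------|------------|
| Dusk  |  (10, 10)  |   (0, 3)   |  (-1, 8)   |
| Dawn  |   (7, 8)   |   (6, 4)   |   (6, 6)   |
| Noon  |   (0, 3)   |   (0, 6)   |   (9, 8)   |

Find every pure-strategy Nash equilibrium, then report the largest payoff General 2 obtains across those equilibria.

Both Dusk is a pure NE (General 1: 10 ≥ 7; General 2: 10 ≥ 8). General 2 gets 10.
Both Noon is a pure NE (General 1: 9 ≥ 6; General 2: 8 ≥ 6). General 2 gets 8.
Every other cell has a profitable deviation for at least one player. Highest of {10, 8} is 10.

10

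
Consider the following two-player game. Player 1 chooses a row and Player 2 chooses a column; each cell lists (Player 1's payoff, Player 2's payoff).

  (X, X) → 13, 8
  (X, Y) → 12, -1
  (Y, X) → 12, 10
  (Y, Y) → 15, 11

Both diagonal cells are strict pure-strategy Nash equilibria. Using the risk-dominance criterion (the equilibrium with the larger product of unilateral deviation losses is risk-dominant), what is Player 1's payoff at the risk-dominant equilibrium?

At both X: Player 1 loses 13 − 12 = 1 by deviating; Player 2 loses 8 − (-1) = 9. Product = 1·9 = 9.
At both Y: Player 1 loses 15 − 12 = 3 by deviating; Player 2 loses 11 − 10 = 1. Product = 3·1 = 3.
9 > 3, so both X is risk-dominant. Player 1's payoff there is 13.

13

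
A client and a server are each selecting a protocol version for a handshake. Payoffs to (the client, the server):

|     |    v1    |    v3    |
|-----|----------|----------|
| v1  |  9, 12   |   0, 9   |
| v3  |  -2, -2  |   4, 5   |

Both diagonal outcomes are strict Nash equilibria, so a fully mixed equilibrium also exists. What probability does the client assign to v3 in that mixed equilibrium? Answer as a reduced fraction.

The client's mix p on v1 must make the server indifferent between v1 and v3.
The server's payoff from v1: 12p + (-2)(1−p). From v3: 9p + 5(1−p).
Set equal: 3p = 7(1−p) → p = 7/10.
Probability on v3 is 1 − 7/10 = 3/10.

3/10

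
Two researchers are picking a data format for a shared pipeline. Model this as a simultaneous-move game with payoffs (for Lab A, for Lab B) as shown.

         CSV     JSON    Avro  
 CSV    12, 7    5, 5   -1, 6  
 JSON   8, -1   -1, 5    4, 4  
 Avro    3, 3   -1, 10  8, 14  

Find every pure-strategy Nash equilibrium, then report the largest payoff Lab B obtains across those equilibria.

Both CSV is a pure NE (Lab A: 12 ≥ 8; Lab B: 7 ≥ 6). Lab B gets 7.
Both Avro is a pure NE (Lab A: 8 ≥ 4; Lab B: 14 ≥ 10). Lab B gets 14.
Every other cell has a profitable deviation for at least one player. Highest of {7, 14} is 14.

14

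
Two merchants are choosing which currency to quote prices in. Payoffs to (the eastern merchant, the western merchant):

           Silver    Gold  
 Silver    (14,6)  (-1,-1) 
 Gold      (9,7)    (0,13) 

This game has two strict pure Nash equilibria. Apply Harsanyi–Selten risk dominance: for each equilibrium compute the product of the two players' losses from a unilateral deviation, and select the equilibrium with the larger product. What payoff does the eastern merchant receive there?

14

At both Silver: the eastern merchant loses 14 − 9 = 5 by deviating; the western merchant loses 6 − (-1) = 7. Product = 5·7 = 35.
At both Gold: the eastern merchant loses 0 − (-1) = 1 by deviating; the western merchant loses 13 − 7 = 6. Product = 1·6 = 6.
35 > 6, so both Silver is risk-dominant. The eastern merchant's payoff there is 14.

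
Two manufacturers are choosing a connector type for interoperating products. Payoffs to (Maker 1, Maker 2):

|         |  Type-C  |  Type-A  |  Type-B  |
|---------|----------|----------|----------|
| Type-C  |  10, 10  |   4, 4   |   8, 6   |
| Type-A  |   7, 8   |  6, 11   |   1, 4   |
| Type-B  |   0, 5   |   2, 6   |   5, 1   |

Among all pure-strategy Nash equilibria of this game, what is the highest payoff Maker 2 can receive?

Both Type-C is a pure NE (Maker 1: 10 ≥ 7; Maker 2: 10 ≥ 6). Maker 2 gets 10.
Both Type-A is a pure NE (Maker 1: 6 ≥ 4; Maker 2: 11 ≥ 8). Maker 2 gets 11.
Every other cell has a profitable deviation for at least one player. Highest of {10, 11} is 11.

11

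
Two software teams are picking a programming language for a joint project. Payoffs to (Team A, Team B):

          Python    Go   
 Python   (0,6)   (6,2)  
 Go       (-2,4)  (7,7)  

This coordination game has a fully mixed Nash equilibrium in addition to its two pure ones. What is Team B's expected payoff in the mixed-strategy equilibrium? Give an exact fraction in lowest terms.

34/7

Team A mixes with probability p on Python, chosen so Team B is indifferent: 6p + 4(1−p) = 2p + 7(1−p) gives p = 3/7.
Team B's expected payoff is 6·3/7 + 4·4/7 = 34/7.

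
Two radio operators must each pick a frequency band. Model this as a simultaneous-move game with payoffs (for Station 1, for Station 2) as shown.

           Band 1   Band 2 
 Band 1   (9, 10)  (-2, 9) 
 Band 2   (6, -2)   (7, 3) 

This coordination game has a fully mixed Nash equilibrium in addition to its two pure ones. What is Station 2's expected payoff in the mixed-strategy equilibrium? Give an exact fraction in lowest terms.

Station 1 mixes with probability p on Band 1, chosen so Station 2 is indifferent: 10p + (-2)(1−p) = 9p + 3(1−p) gives p = 5/6.
Station 2's expected payoff is 10·5/6 + (-2)·1/6 = 8.

8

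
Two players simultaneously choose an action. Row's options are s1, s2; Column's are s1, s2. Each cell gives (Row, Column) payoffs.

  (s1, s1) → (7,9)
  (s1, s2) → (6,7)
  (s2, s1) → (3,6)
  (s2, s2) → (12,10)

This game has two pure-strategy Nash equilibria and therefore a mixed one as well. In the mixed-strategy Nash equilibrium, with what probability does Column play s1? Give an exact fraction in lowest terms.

Column's mix q on s1 must make Row indifferent between s1 and s2.
Row's payoff from s1: 7q + 6(1−q). From s2: 3q + 12(1−q).
Set equal: 4q = 6(1−q) → q = 6/10 = 3/5.

3/5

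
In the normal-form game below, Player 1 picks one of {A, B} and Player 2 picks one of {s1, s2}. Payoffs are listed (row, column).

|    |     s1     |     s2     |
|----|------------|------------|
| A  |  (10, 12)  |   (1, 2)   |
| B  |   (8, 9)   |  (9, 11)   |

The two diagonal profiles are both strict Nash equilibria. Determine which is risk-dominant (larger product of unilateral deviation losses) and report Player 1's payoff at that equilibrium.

At (A, s1): Player 1 loses 10 − 8 = 2 by deviating; Player 2 loses 12 − 2 = 10. Product = 2·10 = 20.
At (B, s2): Player 1 loses 9 − 1 = 8 by deviating; Player 2 loses 11 − 9 = 2. Product = 8·2 = 16.
20 > 16, so (A, s1) is risk-dominant. Player 1's payoff there is 10.

10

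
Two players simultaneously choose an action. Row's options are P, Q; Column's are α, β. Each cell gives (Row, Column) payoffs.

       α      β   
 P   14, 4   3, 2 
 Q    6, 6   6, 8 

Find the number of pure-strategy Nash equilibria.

2

(P, α): Row gets 14 (best alternative 6); Column gets 4 (best alternative 2). Neither deviates — NE.
(Q, β): Row gets 6 (best alternative 3); Column gets 8 (best alternative 6). Neither deviates — NE.
(Q, α) is not a NE: Row would switch to P (14 > 6).
No other cell survives both best-response checks, so there are 2 pure NE.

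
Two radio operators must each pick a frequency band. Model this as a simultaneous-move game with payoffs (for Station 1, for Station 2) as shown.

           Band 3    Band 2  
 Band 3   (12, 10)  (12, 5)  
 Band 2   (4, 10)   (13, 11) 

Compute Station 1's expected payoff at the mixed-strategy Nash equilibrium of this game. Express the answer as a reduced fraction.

12

Station 2 mixes with probability q on Band 3, chosen so Station 1 is indifferent: 12q + 12(1−q) = 4q + 13(1−q) gives q = 1/9.
Station 1's expected payoff (from either row, since indifferent) is 12·1/9 + 12·8/9 = 12.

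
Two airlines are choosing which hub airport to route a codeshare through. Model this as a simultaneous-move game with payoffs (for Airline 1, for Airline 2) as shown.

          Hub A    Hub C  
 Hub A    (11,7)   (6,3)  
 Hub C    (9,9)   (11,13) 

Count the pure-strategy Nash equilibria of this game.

Both Hub A: Airline 1 gets 11 (best alternative 9); Airline 2 gets 7 (best alternative 3). Neither deviates — NE.
Both Hub C: Airline 1 gets 11 (best alternative 6); Airline 2 gets 13 (best alternative 9). Neither deviates — NE.
(Hub C, Hub A) is not a NE: Airline 1 would switch to Hub A (11 > 9).
No other cell survives both best-response checks, so there are 2 pure NE.

2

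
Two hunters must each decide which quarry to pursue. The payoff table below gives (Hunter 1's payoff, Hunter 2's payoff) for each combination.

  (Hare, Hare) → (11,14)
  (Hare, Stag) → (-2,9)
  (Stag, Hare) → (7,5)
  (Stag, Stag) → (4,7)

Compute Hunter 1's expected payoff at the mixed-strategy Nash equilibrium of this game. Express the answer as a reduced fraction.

29/5

Hunter 2 mixes with probability q on Hare, chosen so Hunter 1 is indifferent: 11q + (-2)(1−q) = 7q + 4(1−q) gives q = 3/5.
Hunter 1's expected payoff (from either row, since indifferent) is 11·3/5 + (-2)·2/5 = 29/5.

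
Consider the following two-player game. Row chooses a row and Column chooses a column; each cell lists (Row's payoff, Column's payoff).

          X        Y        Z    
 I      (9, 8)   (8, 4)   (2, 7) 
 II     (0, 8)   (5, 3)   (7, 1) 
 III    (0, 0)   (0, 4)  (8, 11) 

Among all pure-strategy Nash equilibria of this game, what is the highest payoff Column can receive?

(I, X) is a pure NE (Row: 9 ≥ 0; Column: 8 ≥ 7). Column gets 8.
(III, Z) is a pure NE (Row: 8 ≥ 7; Column: 11 ≥ 4). Column gets 11.
Every other cell has a profitable deviation for at least one player. Highest of {8, 11} is 11.

11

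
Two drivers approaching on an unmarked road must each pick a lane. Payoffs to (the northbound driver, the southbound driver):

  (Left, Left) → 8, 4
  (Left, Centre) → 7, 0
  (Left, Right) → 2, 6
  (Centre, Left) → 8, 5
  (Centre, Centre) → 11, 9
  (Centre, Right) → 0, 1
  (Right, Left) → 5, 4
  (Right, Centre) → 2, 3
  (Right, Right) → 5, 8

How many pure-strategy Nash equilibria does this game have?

Both Centre: the northbound driver gets 11 (best alternative 7); the southbound driver gets 9 (best alternative 5). Neither deviates — NE.
Both Right: the northbound driver gets 5 (best alternative 2); the southbound driver gets 8 (best alternative 4). Neither deviates — NE.
Both Left is not a NE: the southbound driver would switch to Right (6 > 4).
No other cell survives both best-response checks, so there are 2 pure NE.

2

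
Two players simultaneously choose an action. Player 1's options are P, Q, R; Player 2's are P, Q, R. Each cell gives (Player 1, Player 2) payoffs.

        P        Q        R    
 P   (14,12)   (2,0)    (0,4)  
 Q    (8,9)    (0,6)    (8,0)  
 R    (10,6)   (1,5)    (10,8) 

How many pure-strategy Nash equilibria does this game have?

2

Both P: Player 1 gets 14 (best alternative 10); Player 2 gets 12 (best alternative 4). Neither deviates — NE.
Both R: Player 1 gets 10 (best alternative 8); Player 2 gets 8 (best alternative 6). Neither deviates — NE.
Both Q is not a NE: Player 1 would switch to P (2 > 0).
No other cell survives both best-response checks, so there are 2 pure NE.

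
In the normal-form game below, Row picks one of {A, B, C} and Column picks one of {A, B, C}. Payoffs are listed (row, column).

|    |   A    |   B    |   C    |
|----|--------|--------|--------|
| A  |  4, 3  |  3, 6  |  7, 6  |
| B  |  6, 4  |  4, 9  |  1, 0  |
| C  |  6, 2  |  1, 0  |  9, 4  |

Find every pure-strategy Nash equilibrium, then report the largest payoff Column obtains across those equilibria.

9

Both B is a pure NE (Row: 4 ≥ 3; Column: 9 ≥ 4). Column gets 9.
Both C is a pure NE (Row: 9 ≥ 7; Column: 4 ≥ 2). Column gets 4.
Every other cell has a profitable deviation for at least one player. Highest of {9, 4} is 9.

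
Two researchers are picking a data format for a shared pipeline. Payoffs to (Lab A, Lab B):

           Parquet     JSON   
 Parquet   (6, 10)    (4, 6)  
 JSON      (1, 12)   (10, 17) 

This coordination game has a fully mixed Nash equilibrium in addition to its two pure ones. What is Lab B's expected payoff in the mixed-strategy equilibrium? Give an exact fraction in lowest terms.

98/9

Lab A mixes with probability p on Parquet, chosen so Lab B is indifferent: 10p + 12(1−p) = 6p + 17(1−p) gives p = 5/9.
Lab B's expected payoff is 10·5/9 + 12·4/9 = 98/9.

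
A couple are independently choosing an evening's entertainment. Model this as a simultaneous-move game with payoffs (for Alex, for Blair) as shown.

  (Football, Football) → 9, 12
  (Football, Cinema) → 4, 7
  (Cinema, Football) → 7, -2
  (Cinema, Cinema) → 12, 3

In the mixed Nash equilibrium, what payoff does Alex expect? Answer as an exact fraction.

Blair mixes with probability q on Football, chosen so Alex is indifferent: 9q + 4(1−q) = 7q + 12(1−q) gives q = 4/5.
Alex's expected payoff (from either row, since indifferent) is 9·4/5 + 4·1/5 = 8.

8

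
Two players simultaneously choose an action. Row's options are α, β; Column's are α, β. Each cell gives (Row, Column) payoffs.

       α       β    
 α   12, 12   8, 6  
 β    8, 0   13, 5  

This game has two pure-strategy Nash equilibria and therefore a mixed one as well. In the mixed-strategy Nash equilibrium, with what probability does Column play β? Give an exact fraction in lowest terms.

Column's mix q on α must make Row indifferent between α and β.
Row's payoff from α: 12q + 8(1−q). From β: 8q + 13(1−q).
Set equal: 4q = 5(1−q) → q = 5/9.
Probability on β is 1 − 5/9 = 4/9.

4/9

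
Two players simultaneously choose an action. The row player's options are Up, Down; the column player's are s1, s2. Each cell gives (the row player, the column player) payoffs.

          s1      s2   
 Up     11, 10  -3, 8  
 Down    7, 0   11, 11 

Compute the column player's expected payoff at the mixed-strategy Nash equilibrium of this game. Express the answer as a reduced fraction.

The row player mixes with probability p on Up, chosen so the column player is indifferent: 10p + 0(1−p) = 8p + 11(1−p) gives p = 11/13.
The column player's expected payoff is 10·11/13 + 0·2/13 = 110/13.

110/13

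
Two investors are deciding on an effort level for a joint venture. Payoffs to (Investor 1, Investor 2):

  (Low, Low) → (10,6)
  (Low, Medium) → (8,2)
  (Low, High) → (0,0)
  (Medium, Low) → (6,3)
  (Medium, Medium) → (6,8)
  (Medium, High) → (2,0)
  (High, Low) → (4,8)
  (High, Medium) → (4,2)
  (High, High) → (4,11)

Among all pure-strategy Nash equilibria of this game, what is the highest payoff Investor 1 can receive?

10

Both Low is a pure NE (Investor 1: 10 ≥ 6; Investor 2: 6 ≥ 2). Investor 1 gets 10.
Both High is a pure NE (Investor 1: 4 ≥ 2; Investor 2: 11 ≥ 8). Investor 1 gets 4.
Every other cell has a profitable deviation for at least one player. Highest of {10, 4} is 10.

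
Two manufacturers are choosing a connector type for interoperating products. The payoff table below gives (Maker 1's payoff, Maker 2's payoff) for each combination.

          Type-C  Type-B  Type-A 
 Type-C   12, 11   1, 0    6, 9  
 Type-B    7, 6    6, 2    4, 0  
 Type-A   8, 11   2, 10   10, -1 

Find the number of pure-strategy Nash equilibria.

Both Type-C: Maker 1 gets 12 (best alternative 8); Maker 2 gets 11 (best alternative 9). Neither deviates — NE.
Both Type-B is not a NE: Maker 2 would switch to Type-C (6 > 2).
No other cell survives both best-response checks, so there is 1 pure NE.

1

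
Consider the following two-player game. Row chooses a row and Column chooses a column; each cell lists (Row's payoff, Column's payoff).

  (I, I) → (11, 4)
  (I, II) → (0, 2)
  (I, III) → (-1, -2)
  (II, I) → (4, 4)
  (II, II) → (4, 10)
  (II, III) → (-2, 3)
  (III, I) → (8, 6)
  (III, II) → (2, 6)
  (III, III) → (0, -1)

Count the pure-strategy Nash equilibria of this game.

Both I: Row gets 11 (best alternative 8); Column gets 4 (best alternative 2). Neither deviates — NE.
Both II: Row gets 4 (best alternative 2); Column gets 10 (best alternative 4). Neither deviates — NE.
Both III is not a NE: Column would switch to I (6 > -1).
No other cell survives both best-response checks, so there are 2 pure NE.

2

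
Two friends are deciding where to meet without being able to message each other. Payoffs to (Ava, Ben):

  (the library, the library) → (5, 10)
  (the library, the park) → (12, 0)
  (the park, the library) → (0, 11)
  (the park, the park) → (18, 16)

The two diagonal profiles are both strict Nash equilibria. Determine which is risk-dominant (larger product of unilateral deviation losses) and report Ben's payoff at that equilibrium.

At both the library: Ava loses 5 − 0 = 5 by deviating; Ben loses 10 − 0 = 10. Product = 5·10 = 50.
At both the park: Ava loses 18 − 12 = 6 by deviating; Ben loses 16 − 11 = 5. Product = 6·5 = 30.
50 > 30, so both the library is risk-dominant. Ben's payoff there is 10.

10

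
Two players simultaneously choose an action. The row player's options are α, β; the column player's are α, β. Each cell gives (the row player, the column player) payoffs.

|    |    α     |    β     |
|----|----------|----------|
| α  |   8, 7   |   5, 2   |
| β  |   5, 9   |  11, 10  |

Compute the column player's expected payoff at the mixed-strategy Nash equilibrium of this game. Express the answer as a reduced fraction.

26/3

The row player mixes with probability p on α, chosen so the column player is indifferent: 7p + 9(1−p) = 2p + 10(1−p) gives p = 1/6.
The column player's expected payoff is 7·1/6 + 9·5/6 = 26/3.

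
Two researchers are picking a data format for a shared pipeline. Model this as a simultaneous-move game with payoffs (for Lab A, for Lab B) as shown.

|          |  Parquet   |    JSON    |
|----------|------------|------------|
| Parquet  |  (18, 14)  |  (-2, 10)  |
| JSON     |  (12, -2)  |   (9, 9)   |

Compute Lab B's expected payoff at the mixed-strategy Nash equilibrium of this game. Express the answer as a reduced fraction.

Lab A mixes with probability p on Parquet, chosen so Lab B is indifferent: 14p + (-2)(1−p) = 10p + 9(1−p) gives p = 11/15.
Lab B's expected payoff is 14·11/15 + (-2)·4/15 = 146/15.

146/15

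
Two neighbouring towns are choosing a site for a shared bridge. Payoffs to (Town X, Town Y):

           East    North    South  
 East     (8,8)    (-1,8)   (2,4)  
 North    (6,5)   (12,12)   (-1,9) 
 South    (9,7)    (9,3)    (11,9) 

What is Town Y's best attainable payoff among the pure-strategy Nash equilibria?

Both North is a pure NE (Town X: 12 ≥ 9; Town Y: 12 ≥ 9). Town Y gets 12.
Both South is a pure NE (Town X: 11 ≥ 2; Town Y: 9 ≥ 7). Town Y gets 9.
Every other cell has a profitable deviation for at least one player. Highest of {12, 9} is 12.

12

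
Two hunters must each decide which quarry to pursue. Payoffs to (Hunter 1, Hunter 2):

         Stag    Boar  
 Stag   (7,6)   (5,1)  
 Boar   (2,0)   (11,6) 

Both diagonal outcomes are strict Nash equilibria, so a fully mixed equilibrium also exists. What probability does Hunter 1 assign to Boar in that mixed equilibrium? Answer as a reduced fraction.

5/11

Hunter 1's mix p on Stag must make Hunter 2 indifferent between Stag and Boar.
Hunter 2's payoff from Stag: 6p + 0(1−p). From Boar: 1p + 6(1−p).
Set equal: 5p = 6(1−p) → p = 6/11.
Probability on Boar is 1 − 6/11 = 5/11.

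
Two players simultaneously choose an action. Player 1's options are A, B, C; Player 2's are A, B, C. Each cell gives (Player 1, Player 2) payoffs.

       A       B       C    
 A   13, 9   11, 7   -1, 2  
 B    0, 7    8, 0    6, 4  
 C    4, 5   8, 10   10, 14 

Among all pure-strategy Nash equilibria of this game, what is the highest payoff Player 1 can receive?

Both A is a pure NE (Player 1: 13 ≥ 4; Player 2: 9 ≥ 7). Player 1 gets 13.
Both C is a pure NE (Player 1: 10 ≥ 6; Player 2: 14 ≥ 10). Player 1 gets 10.
Every other cell has a profitable deviation for at least one player. Highest of {13, 10} is 13.

13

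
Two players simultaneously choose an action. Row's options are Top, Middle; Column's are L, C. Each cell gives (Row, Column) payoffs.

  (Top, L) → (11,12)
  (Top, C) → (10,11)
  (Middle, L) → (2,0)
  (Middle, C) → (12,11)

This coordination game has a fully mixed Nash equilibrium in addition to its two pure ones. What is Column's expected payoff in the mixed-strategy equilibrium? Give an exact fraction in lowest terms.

11

Row mixes with probability p on Top, chosen so Column is indifferent: 12p + 0(1−p) = 11p + 11(1−p) gives p = 11/12.
Column's expected payoff is 12·11/12 + 0·1/12 = 11.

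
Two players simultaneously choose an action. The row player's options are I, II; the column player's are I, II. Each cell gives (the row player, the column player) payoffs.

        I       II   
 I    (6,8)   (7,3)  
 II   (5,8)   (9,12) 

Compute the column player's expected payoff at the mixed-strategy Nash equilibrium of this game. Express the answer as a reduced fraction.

8

The row player mixes with probability p on I, chosen so the column player is indifferent: 8p + 8(1−p) = 3p + 12(1−p) gives p = 4/9.
The column player's expected payoff is 8·4/9 + 8·5/9 = 8.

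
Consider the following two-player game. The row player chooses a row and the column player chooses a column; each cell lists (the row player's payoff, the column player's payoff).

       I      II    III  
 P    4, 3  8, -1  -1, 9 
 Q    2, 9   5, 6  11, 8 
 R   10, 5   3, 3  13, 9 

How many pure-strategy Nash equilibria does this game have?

(R, III): the row player gets 13 (best alternative 11); the column player gets 9 (best alternative 5). Neither deviates — NE.
(P, I) is not a NE: the row player would switch to R (10 > 4).
No other cell survives both best-response checks, so there is 1 pure NE.

1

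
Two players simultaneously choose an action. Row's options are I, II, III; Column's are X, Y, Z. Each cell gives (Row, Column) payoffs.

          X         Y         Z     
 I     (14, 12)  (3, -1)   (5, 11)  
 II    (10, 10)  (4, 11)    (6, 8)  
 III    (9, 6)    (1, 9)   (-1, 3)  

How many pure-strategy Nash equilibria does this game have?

2

(I, X): Row gets 14 (best alternative 10); Column gets 12 (best alternative 11). Neither deviates — NE.
(II, Y): Row gets 4 (best alternative 3); Column gets 11 (best alternative 10). Neither deviates — NE.
(III, Z) is not a NE: Row would switch to II (6 > -1).
No other cell survives both best-response checks, so there are 2 pure NE.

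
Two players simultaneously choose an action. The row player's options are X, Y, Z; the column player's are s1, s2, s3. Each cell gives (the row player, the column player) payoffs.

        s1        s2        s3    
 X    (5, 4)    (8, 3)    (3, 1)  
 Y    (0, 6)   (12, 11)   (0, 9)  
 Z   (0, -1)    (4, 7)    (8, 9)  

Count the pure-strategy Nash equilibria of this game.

(X, s1): the row player gets 5 (best alternative 0); the column player gets 4 (best alternative 3). Neither deviates — NE.
(Y, s2): the row player gets 12 (best alternative 8); the column player gets 11 (best alternative 9). Neither deviates — NE.
(Z, s3): the row player gets 8 (best alternative 3); the column player gets 9 (best alternative 7). Neither deviates — NE.
(Y, s3) is not a NE: the row player would switch to Z (8 > 0).
No other cell survives both best-response checks, so there are 3 pure NE.

3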